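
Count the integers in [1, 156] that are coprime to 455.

98

455 = 5·7·13. Inclusion–exclusion on these primes:
156 − ⌊156/5⌋ − ⌊156/7⌋ − ⌊156/13⌋ + ⌊156/35⌋ + ⌊156/65⌋ + ⌊156/91⌋ − ⌊156/455⌋ = 98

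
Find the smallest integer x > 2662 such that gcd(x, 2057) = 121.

2783

2057 = 121·17. Any x with gcd(x, 2057) = 121 is a multiple of 121, say 121s, with s coprime to 17.
Need s > 2662/121, so s ≥ 23. First s ≥ 23 with gcd(s, 17) = 1 is s = 23. Thus x = 121·23 = 2783.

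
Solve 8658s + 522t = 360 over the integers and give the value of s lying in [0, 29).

8

Euclid: 8658 = 16·522 + 306; 522 = 1·306 + 216; 306 = 1·216 + 90; 216 = 2·90 + 36; 90 = 2·36 + 18; 36 = 2·18 + 0 → gcd = 18; 360 = 18·20.
Back-substitution yields 8658·(12) + 522·(-199) = 18, so one solution is s = 12·20 = 240, t = -199·20 = -3980.
Solutions in s differ by 522/18 = 29; the one in [0, 29) is 240 mod 29 = 8.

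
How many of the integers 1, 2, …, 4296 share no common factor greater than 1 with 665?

Prime factors of 665: 5, 7, 19. Count integers ≤ 4296 divisible by none of them.
By inclusion–exclusion: 4296 − ⌊4296/5⌋ − ⌊4296/7⌋ − ⌊4296/19⌋ + ⌊4296/35⌋ + ⌊4296/95⌋ + ⌊4296/133⌋ − ⌊4296/665⌋ = 2791.

2791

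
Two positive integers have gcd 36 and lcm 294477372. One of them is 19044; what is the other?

Using uv = gcd(u,v)·lcm(u,v) = 36·294477372 = 10601185392, we get v = 10601185392/19044 = 556668.

556668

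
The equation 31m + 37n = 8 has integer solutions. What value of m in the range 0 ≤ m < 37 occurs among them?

gcd(31, 37) = 1 (Euclid: 37 = 1·31 + 6; 31 = 5·6 + 1; 6 = 6·1 + 0), and 1 | 8.
Extended Euclid: 31·(6) + 37·(-5) = 1. Scale by 8: m₀ = 48.
General solution m = m₀ + 37t; reducing mod 37 gives m = 11 (and n = -9).

11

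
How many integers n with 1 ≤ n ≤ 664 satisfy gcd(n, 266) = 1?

270

266 = 2·7·19. Inclusion–exclusion on these primes:
664 − ⌊664/2⌋ − ⌊664/7⌋ − ⌊664/19⌋ + ⌊664/14⌋ + ⌊664/38⌋ + ⌊664/133⌋ − ⌊664/266⌋ = 270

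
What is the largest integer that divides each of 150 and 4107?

150 = 2 · 3 · 5²
4107 = 3 · 37²
Common: 3 = 3

3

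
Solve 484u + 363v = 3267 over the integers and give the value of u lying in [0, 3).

Euclid: 484 = 1·363 + 121; 363 = 3·121 + 0 → gcd = 121; 3267 = 121·27.
Back-substitution yields 484·(1) + 363·(-1) = 121, so one solution is u = 1·27 = 27, v = -1·27 = -27.
Solutions in u differ by 363/121 = 3; the one in [0, 3) is 27 mod 3 = 0.

0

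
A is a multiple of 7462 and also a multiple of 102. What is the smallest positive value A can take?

7462 = 2 · 7 · 13 · 41; 102 = 2 · 3 · 17
max exponents: 2 · 3 · 7 · 13 · 17 · 41 = 380562

380562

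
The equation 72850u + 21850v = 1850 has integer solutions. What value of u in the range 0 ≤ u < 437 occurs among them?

Reduce mod 21850: 72850u ≡ 1850 (mod 21850). With g = gcd(72850, 21850) = 50 dividing 1850, divide through: 1457u ≡ 37 (mod 437).
Since gcd(1457, 437) = 1, u ≡ 37·(1457)⁻¹ ≡ 111 (mod 437). Smallest non-negative: 111.

111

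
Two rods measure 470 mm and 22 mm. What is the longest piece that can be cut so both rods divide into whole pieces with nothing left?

2

Euclid: 470 = 21·22 + 8; 22 = 2·8 + 6; 8 = 1·6 + 2; 6 = 3·2 + 0. Last nonzero remainder: 2.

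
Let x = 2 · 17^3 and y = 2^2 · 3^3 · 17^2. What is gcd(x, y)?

min exponent per shared prime: 2 · 17^2 = 578

578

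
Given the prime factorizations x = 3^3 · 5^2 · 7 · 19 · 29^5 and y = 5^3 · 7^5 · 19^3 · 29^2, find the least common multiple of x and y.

7980218261254362375

max exponent per prime: 3^3 · 5^3 · 7^5 · 19^3 · 29^5 = 7980218261254362375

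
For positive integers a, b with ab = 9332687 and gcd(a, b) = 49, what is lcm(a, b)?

190463

gcd·lcm = product, so lcm = 9332687/49 = 190463.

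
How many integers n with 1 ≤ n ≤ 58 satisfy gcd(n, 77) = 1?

45

Prime factors of 77: 7, 11. Count integers ≤ 58 divisible by none of them.
By inclusion–exclusion: 58 − ⌊58/7⌋ − ⌊58/11⌋ + ⌊58/77⌋ = 45.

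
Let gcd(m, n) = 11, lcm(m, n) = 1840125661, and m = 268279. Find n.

75449

m·n = gcd·lcm = 11·1840125661 = 20241382271, so n = 20241382271/268279 = 75449.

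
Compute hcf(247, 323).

Euclid: 323 = 1·247 + 76; 247 = 3·76 + 19; 76 = 4·19 + 0. Last nonzero remainder: 19.

19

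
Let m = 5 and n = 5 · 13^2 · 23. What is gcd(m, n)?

5

min exponent per shared prime: 5 = 5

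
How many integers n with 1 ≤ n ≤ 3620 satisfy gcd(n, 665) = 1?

Prime factors of 665: 5, 7, 19. Count integers ≤ 3620 divisible by none of them.
By inclusion–exclusion: 3620 − ⌊3620/5⌋ − ⌊3620/7⌋ − ⌊3620/19⌋ + ⌊3620/35⌋ + ⌊3620/95⌋ + ⌊3620/133⌋ − ⌊3620/665⌋ = 2352.

2352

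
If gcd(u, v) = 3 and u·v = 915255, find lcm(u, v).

For any two positive integers, gcd × lcm equals their product. Hence lcm = 915255 / 3 = 305085.

305085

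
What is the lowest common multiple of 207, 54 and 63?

lcm(207, 54) = 207·54/gcd = 11178/9 = 1242
lcm(1242, 63) = 1242·63/gcd = 78246/9 = 8694

8694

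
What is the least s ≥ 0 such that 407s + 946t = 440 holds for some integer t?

22

gcd(407, 946) = 11 (Euclid: 946 = 2·407 + 132; 407 = 3·132 + 11; 132 = 12·11 + 0), and 11 | 440.
Extended Euclid: 407·(7) + 946·(-3) = 11. Scale by 40: s₀ = 280.
General solution s = s₀ + 86k; reducing mod 86 gives s = 22 (and t = -9).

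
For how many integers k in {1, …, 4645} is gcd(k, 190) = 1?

1760

Prime factors of 190: 2, 5, 19. Count integers ≤ 4645 divisible by none of them.
By inclusion–exclusion: 4645 − ⌊4645/2⌋ − ⌊4645/5⌋ − ⌊4645/19⌋ + ⌊4645/10⌋ + ⌊4645/38⌋ + ⌊4645/95⌋ − ⌊4645/190⌋ = 1760.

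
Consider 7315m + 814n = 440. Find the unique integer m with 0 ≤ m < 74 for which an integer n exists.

34

gcd(7315, 814) = 11 (Euclid: 7315 = 8·814 + 803; 814 = 1·803 + 11; 803 = 73·11 + 0), and 11 | 440.
Extended Euclid: 7315·(-1) + 814·(9) = 11. Scale by 40: m₀ = -40.
General solution m = m₀ + 74t; reducing mod 74 gives m = 34 (and n = -305).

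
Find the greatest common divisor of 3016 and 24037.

13

Euclid: 24037 = 7·3016 + 2925; 3016 = 1·2925 + 91; 2925 = 32·91 + 13; 91 = 7·13 + 0. Last nonzero remainder: 13.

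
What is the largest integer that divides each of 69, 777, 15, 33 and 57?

gcd(69, 777): 777 = 11·69 + 18; 69 = 3·18 + 15; 18 = 1·15 + 3; 15 = 5·3 + 0 → 3
gcd(3, 15): 15 = 5·3 + 0 → 3
gcd(3, 33): 33 = 11·3 + 0 → 3
gcd(3, 57): 57 = 19·3 + 0 → 3

3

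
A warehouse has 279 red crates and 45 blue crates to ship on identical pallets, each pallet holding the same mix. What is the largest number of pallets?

9

279 = 3² · 31
45 = 3² · 5
Common: 3² = 9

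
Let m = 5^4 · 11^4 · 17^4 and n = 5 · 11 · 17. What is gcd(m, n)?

935

min exponent per shared prime: 5 · 11 · 17 = 935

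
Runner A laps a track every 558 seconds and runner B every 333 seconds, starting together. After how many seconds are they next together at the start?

20646

gcd first: 558 = 1·333 + 225; 333 = 1·225 + 108; 225 = 2·108 + 9; 108 = 12·9 + 0 → gcd = 9
lcm = 558·333/gcd = 185814/9 = 20646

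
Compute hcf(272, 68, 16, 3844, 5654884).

gcd(272, 68): 272 = 4·68 + 0 → 68
gcd(68, 16): 68 = 4·16 + 4; 16 = 4·4 + 0 → 4
gcd(4, 3844): 3844 = 961·4 + 0 → 4
gcd(4, 5654884): 5654884 = 1413721·4 + 0 → 4

4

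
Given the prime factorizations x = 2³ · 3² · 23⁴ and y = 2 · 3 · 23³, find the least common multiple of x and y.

max exponent per prime: 2³ · 3² · 23⁴ = 20148552

20148552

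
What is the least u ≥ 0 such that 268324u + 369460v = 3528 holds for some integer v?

1337

Reduce mod 369460: 268324u ≡ 3528 (mod 369460). With g = gcd(268324, 369460) = 196 dividing 3528, divide through: 1369u ≡ 18 (mod 1885).
Since gcd(1369, 1885) = 1, u ≡ 18·(1369)⁻¹ ≡ 1337 (mod 1885). Smallest non-negative: 1337.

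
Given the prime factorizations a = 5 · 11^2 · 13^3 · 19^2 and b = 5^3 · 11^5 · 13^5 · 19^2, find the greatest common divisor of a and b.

min exponent per shared prime: 5 · 11^2 · 13^3 · 19^2 = 479835785

479835785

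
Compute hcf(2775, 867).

3

Euclid: 2775 = 3·867 + 174; 867 = 4·174 + 171; 174 = 1·171 + 3; 171 = 57·3 + 0. Last nonzero remainder: 3.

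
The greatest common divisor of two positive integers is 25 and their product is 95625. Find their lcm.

3825

gcd·lcm = product, so lcm = 95625/25 = 3825.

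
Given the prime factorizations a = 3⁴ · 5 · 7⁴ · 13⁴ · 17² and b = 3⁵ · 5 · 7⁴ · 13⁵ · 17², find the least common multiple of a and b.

313027896099555

max exponent per prime: 3⁵ · 5 · 7⁴ · 13⁵ · 17² = 313027896099555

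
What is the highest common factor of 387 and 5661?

387 = 3² · 43
5661 = 3² · 17 · 37
Common: 3² = 9

9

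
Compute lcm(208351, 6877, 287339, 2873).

755101318829

208351 = 11 · 13 · 31 · 47; 6877 = 13 · 23²; 287339 = 13 · 23 · 31²; 2873 = 13² · 17
lcm takes max exponent of each prime: 11 · 13² · 17 · 23² · 31² · 47 = 755101318829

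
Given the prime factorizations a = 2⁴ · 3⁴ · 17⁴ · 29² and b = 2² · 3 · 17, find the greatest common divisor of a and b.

204

min exponent per shared prime: 2² · 3 · 17 = 204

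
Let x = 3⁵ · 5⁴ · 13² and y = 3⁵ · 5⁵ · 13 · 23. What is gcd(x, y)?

min exponent per shared prime: 3⁵ · 5⁴ · 13 = 1974375

1974375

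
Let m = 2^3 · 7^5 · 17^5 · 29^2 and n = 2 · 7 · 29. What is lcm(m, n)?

max exponent per prime: 2^3 · 7^5 · 17^5 · 29^2 = 160553874238072

160553874238072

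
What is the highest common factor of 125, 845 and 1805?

gcd(125, 845): 845 = 6·125 + 95; 125 = 1·95 + 30; 95 = 3·30 + 5; 30 = 6·5 + 0 → 5
gcd(5, 1805): 1805 = 361·5 + 0 → 5

5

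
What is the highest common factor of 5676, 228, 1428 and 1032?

gcd(5676, 228): 5676 = 24·228 + 204; 228 = 1·204 + 24; 204 = 8·24 + 12; 24 = 2·12 + 0 → 12
gcd(12, 1428): 1428 = 119·12 + 0 → 12
gcd(12, 1032): 1032 = 86·12 + 0 → 12

12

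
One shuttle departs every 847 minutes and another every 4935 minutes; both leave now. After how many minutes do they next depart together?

847 = 7 · 11²; 4935 = 3 · 5 · 7 · 47
max exponents: 3 · 5 · 7 · 11² · 47 = 597135

597135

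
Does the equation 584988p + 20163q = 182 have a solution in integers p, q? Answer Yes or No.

gcd(584988, 20163): 584988 = 29·20163 + 261; 20163 = 77·261 + 66; 261 = 3·66 + 63; 66 = 1·63 + 3; 63 = 21·3 + 0 → 3
3 does not divide 182, so a solution does not exist.

No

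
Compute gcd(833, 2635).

Euclid: 2635 = 3·833 + 136; 833 = 6·136 + 17; 136 = 8·17 + 0. Last nonzero remainder: 17.

17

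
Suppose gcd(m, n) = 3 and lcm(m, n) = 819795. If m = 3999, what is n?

615

Using mn = gcd(m,n)·lcm(m,n) = 3·819795 = 2459385, we get n = 2459385/3999 = 615.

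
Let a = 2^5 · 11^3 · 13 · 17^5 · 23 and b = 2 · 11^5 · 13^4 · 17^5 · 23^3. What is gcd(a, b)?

1130118140866

min exponent per shared prime: 2 · 11^3 · 13 · 17^5 · 23 = 1130118140866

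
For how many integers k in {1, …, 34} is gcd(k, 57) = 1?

22

Prime factors of 57: 3, 19. Count integers ≤ 34 divisible by none of them.
By inclusion–exclusion: 34 − ⌊34/3⌋ − ⌊34/19⌋ + ⌊34/57⌋ = 22.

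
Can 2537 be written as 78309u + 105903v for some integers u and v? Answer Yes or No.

gcd(78309, 105903): 105903 = 1·78309 + 27594; 78309 = 2·27594 + 23121; 27594 = 1·23121 + 4473; 23121 = 5·4473 + 756; 4473 = 5·756 + 693; 756 = 1·693 + 63; 693 = 11·63 + 0 → 63
63 does not divide 2537, so a solution does not exist.

No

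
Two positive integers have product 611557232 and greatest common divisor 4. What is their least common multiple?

For any two positive integers, gcd × lcm equals their product. Hence lcm = 611557232 / 4 = 152889308.

152889308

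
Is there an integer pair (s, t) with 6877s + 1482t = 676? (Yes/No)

Yes

By Bézout, 6877s + 1482t = 676 has integer solutions iff gcd(6877, 1482) | 676.
Euclid: 6877 = 4·1482 + 949; 1482 = 1·949 + 533; 949 = 1·533 + 416; 533 = 1·416 + 117; 416 = 3·117 + 65; 117 = 1·65 + 52; 65 = 1·52 + 13; 52 = 4·13 + 0. gcd = 13; 676 mod 13 = 0. Yes.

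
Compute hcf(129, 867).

3

Euclid: 867 = 6·129 + 93; 129 = 1·93 + 36; 93 = 2·36 + 21; 36 = 1·21 + 15; 21 = 1·15 + 6; 15 = 2·6 + 3; 6 = 2·3 + 0. Last nonzero remainder: 3.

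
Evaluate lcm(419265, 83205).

775220985

419265 = 3² · 5 · 7 · 11³; 83205 = 3² · 5 · 43²
max exponents: 3² · 5 · 7 · 11³ · 43² = 775220985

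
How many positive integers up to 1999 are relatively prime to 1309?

1466

Prime factors of 1309: 7, 11, 17. Count integers ≤ 1999 divisible by none of them.
By inclusion–exclusion: 1999 − ⌊1999/7⌋ − ⌊1999/11⌋ − ⌊1999/17⌋ + ⌊1999/77⌋ + ⌊1999/119⌋ + ⌊1999/187⌋ − ⌊1999/1309⌋ = 1466.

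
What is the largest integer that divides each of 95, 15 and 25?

gcd(95, 15): 95 = 6·15 + 5; 15 = 3·5 + 0 → 5
gcd(5, 25): 25 = 5·5 + 0 → 5

5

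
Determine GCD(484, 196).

Euclid: 484 = 2·196 + 92; 196 = 2·92 + 12; 92 = 7·12 + 8; 12 = 1·8 + 4; 8 = 2·4 + 0. Last nonzero remainder: 4.

4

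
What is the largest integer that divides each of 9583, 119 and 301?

7

9583 = 7 · 37²; 119 = 7 · 17; 301 = 7 · 43
gcd takes min exponent of each prime: 7 = 7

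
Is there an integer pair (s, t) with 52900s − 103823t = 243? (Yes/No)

gcd(52900, 103823): 103823 = 1·52900 + 50923; 52900 = 1·50923 + 1977; 50923 = 25·1977 + 1498; 1977 = 1·1498 + 479; 1498 = 3·479 + 61; 479 = 7·61 + 52; 61 = 1·52 + 9; 52 = 5·9 + 7; 9 = 1·7 + 2; 7 = 3·2 + 1; 2 = 2·1 + 0 → 1
1 divides 243, so a solution exists.

Yes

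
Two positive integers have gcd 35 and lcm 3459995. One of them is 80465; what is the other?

Using uv = gcd(u,v)·lcm(u,v) = 35·3459995 = 121099825, we get v = 121099825/80465 = 1505.

1505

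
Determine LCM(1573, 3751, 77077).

2389387

1573 = 11² · 13; 3751 = 11² · 31; 77077 = 7² · 11² · 13
lcm takes max exponent of each prime: 7² · 11² · 13 · 31 = 2389387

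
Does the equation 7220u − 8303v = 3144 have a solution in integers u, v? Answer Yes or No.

No

By Bézout, 7220u − 8303v = 3144 has integer solutions iff gcd(7220, 8303) | 3144.
Euclid: 8303 = 1·7220 + 1083; 7220 = 6·1083 + 722; 1083 = 1·722 + 361; 722 = 2·361 + 0. gcd = 361; 3144 mod 361 = 256. No.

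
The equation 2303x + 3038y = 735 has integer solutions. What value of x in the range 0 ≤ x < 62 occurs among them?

Reduce mod 3038: 2303x ≡ 735 (mod 3038). With g = gcd(2303, 3038) = 49 dividing 735, divide through: 47x ≡ 15 (mod 62).
Since gcd(47, 62) = 1, x ≡ 15·(47)⁻¹ ≡ 61 (mod 62). Smallest non-negative: 61.

61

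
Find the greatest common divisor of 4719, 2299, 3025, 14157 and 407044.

4719 = 3 · 11² · 13; 2299 = 11² · 19; 3025 = 5² · 11²; 14157 = 3² · 11² · 13; 407044 = 2² · 11² · 29²
gcd takes min exponent of each prime: 11² = 121

121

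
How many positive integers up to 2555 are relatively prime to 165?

1239

Prime factors of 165: 3, 5, 11. Count integers ≤ 2555 divisible by none of them.
By inclusion–exclusion: 2555 − ⌊2555/3⌋ − ⌊2555/5⌋ − ⌊2555/11⌋ + ⌊2555/15⌋ + ⌊2555/33⌋ + ⌊2555/55⌋ − ⌊2555/165⌋ = 1239.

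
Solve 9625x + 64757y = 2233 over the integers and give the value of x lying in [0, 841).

Euclid: 64757 = 6·9625 + 7007; 9625 = 1·7007 + 2618; 7007 = 2·2618 + 1771; 2618 = 1·1771 + 847; 1771 = 2·847 + 77; 847 = 11·77 + 0 → gcd = 77; 2233 = 77·29.
Back-substitution yields 9625·(-74) + 64757·(11) = 77, so one solution is x = -74·29 = -2146, y = 11·29 = 319.
Solutions in x differ by 64757/77 = 841; the one in [0, 841) is -2146 mod 841 = 377.

377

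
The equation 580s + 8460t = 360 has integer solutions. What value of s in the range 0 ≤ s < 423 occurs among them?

Euclid: 8460 = 14·580 + 340; 580 = 1·340 + 240; 340 = 1·240 + 100; 240 = 2·100 + 40; 100 = 2·40 + 20; 40 = 2·20 + 0 → gcd = 20; 360 = 20·18.
Back-substitution yields 580·(-175) + 8460·(12) = 20, so one solution is s = -175·18 = -3150, t = 12·18 = 216.
Solutions in s differ by 8460/20 = 423; the one in [0, 423) is -3150 mod 423 = 234.

234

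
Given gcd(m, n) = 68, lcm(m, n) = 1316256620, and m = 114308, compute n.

783020

Using mn = gcd(m,n)·lcm(m,n) = 68·1316256620 = 89505450160, we get n = 89505450160/114308 = 783020.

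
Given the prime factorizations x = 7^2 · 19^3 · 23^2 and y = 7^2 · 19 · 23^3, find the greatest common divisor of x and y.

492499

min exponent per shared prime: 7^2 · 19 · 23^2 = 492499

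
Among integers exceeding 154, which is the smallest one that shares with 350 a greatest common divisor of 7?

350 = 7·50. Any k with gcd(k, 350) = 7 is a multiple of 7, say 7s, with s coprime to 50.
Need s > 154/7, so s ≥ 23. First s ≥ 23 with gcd(s, 50) = 1 is s = 23. Thus k = 7·23 = 161.

161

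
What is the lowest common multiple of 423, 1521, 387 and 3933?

1343312217

lcm(423, 1521) = 423·1521/gcd = 643383/9 = 71487
lcm(71487, 387) = 71487·387/gcd = 27665469/9 = 3073941
lcm(3073941, 3933) = 3073941·3933/gcd = 12089809953/9 = 1343312217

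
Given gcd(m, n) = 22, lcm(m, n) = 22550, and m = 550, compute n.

m·n = gcd·lcm = 22·22550 = 496100, so n = 496100/550 = 902.

902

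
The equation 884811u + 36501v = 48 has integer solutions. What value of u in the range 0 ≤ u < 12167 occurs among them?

gcd(884811, 36501) = 3 (Euclid: 884811 = 24·36501 + 8787; 36501 = 4·8787 + 1353; 8787 = 6·1353 + 669; 1353 = 2·669 + 15; 669 = 44·15 + 9; 15 = 1·9 + 6; 9 = 1·6 + 3; 6 = 2·3 + 0), and 3 | 48.
Extended Euclid: 884811·(4856) + 36501·(-117713) = 3. Scale by 16: u₀ = 77696.
General solution u = u₀ + 12167t; reducing mod 12167 gives u = 4694 (and v = -113786).

4694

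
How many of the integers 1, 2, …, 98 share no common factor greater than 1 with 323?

Prime factors of 323: 17, 19. Count integers ≤ 98 divisible by none of them.
By inclusion–exclusion: 98 − ⌊98/17⌋ − ⌊98/19⌋ + ⌊98/323⌋ = 88.

88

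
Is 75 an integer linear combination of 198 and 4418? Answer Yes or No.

No

By Bézout, 198m − 4418n = 75 has integer solutions iff gcd(198, 4418) | 75.
Euclid: 4418 = 22·198 + 62; 198 = 3·62 + 12; 62 = 5·12 + 2; 12 = 6·2 + 0. gcd = 2; 75 mod 2 = 1. No.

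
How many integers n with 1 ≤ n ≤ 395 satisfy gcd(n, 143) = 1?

Prime factors of 143: 11, 13. Count integers ≤ 395 divisible by none of them.
By inclusion–exclusion: 395 − ⌊395/11⌋ − ⌊395/13⌋ + ⌊395/143⌋ = 332.

332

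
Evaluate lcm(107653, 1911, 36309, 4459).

42953547

lcm(107653, 1911) = 107653·1911/gcd = 205724883/637 = 322959
lcm(322959, 36309) = 322959·36309/gcd = 11726318331/1911 = 6136221
lcm(6136221, 4459) = 6136221·4459/gcd = 27361409439/637 = 42953547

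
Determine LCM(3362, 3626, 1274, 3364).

133279960996

lcm(3362, 3626) = 3362·3626/gcd = 12190612/2 = 6095306
lcm(6095306, 1274) = 6095306·1274/gcd = 7765419844/98 = 79238978
lcm(79238978, 3364) = 79238978·3364/gcd = 266559921992/2 = 133279960996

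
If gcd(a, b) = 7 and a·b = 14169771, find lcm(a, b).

2024253

gcd·lcm = product, so lcm = 14169771/7 = 2024253.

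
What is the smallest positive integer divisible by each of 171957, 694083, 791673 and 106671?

lcm(171957, 694083) = 171957·694083/gcd = 119352430431/3 = 39784143477
lcm(39784143477, 791673) = 39784143477·791673/gcd = 31496032218867021/129 = 244155288518349
lcm(244155288518349, 106671) = 244155288518349·106671/gcd = 26044288781540806179/3441 = 7568813944068819

7568813944068819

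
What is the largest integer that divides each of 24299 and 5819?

Euclid: 24299 = 4·5819 + 1023; 5819 = 5·1023 + 704; 1023 = 1·704 + 319; 704 = 2·319 + 66; 319 = 4·66 + 55; 66 = 1·55 + 11; 55 = 5·11 + 0. Last nonzero remainder: 11.

11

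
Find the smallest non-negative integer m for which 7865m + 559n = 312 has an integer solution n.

8

Reduce mod 559: 7865m ≡ 312 (mod 559). With g = gcd(7865, 559) = 13 dividing 312, divide through: 605m ≡ 24 (mod 43).
Since gcd(605, 43) = 1, m ≡ 24·(605)⁻¹ ≡ 8 (mod 43). Smallest non-negative: 8.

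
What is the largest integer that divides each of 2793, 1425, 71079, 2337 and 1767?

gcd(2793, 1425): 2793 = 1·1425 + 1368; 1425 = 1·1368 + 57; 1368 = 24·57 + 0 → 57
gcd(57, 71079): 71079 = 1247·57 + 0 → 57
gcd(57, 2337): 2337 = 41·57 + 0 → 57
gcd(57, 1767): 1767 = 31·57 + 0 → 57

57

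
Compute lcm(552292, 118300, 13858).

552292 = 2² · 13² · 19 · 43; 118300 = 2² · 5² · 7 · 13²; 13858 = 2 · 13² · 41
lcm takes max exponent of each prime: 2² · 5² · 7 · 13² · 19 · 41 · 43 = 3962695100

3962695100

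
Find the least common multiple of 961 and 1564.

961 = 31²; 1564 = 2² · 17 · 23
max exponents: 2² · 17 · 23 · 31² = 1503004

1503004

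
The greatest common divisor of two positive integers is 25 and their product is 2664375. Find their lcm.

For any two positive integers, gcd × lcm equals their product. Hence lcm = 2664375 / 25 = 106575.

106575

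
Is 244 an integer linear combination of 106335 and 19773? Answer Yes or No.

No

By Bézout, 106335s + 19773t = 244 has integer solutions iff gcd(106335, 19773) | 244.
Euclid: 106335 = 5·19773 + 7470; 19773 = 2·7470 + 4833; 7470 = 1·4833 + 2637; 4833 = 1·2637 + 2196; 2637 = 1·2196 + 441; 2196 = 4·441 + 432; 441 = 1·432 + 9; 432 = 48·9 + 0. gcd = 9; 244 mod 9 = 1. No.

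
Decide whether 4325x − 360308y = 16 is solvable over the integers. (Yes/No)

By Bézout, 4325x − 360308y = 16 has integer solutions iff gcd(4325, 360308) | 16.
Euclid: 360308 = 83·4325 + 1333; 4325 = 3·1333 + 326; 1333 = 4·326 + 29; 326 = 11·29 + 7; 29 = 4·7 + 1; 7 = 7·1 + 0. gcd = 1; 16 mod 1 = 0. Yes.

Yes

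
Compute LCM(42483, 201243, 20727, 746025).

lcm(42483, 201243) = 42483·201243/gcd = 8549406369/147 = 58159227
lcm(58159227, 20727) = 58159227·20727/gcd = 1205466298029/147 = 8200451007
lcm(8200451007, 746025) = 8200451007·746025/gcd = 6117741462497175/147 = 41617288860525

41617288860525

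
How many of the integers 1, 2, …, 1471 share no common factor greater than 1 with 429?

823

Prime factors of 429: 3, 11, 13. Count integers ≤ 1471 divisible by none of them.
By inclusion–exclusion: 1471 − ⌊1471/3⌋ − ⌊1471/11⌋ − ⌊1471/13⌋ + ⌊1471/33⌋ + ⌊1471/39⌋ + ⌊1471/143⌋ − ⌊1471/429⌋ = 823.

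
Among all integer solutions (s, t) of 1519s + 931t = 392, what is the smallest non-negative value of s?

7

Euclid: 1519 = 1·931 + 588; 931 = 1·588 + 343; 588 = 1·343 + 245; 343 = 1·245 + 98; 245 = 2·98 + 49; 98 = 2·49 + 0 → gcd = 49; 392 = 49·8.
Back-substitution yields 1519·(8) + 931·(-13) = 49, so one solution is s = 8·8 = 64, t = -13·8 = -104.
Solutions in s differ by 931/49 = 19; the one in [0, 19) is 64 mod 19 = 7.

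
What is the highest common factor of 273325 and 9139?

13

Euclid: 273325 = 29·9139 + 8294; 9139 = 1·8294 + 845; 8294 = 9·845 + 689; 845 = 1·689 + 156; 689 = 4·156 + 65; 156 = 2·65 + 26; 65 = 2·26 + 13; 26 = 2·13 + 0. Last nonzero remainder: 13.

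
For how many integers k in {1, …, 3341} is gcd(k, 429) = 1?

1870

Prime factors of 429: 3, 11, 13. Count integers ≤ 3341 divisible by none of them.
By inclusion–exclusion: 3341 − ⌊3341/3⌋ − ⌊3341/11⌋ − ⌊3341/13⌋ + ⌊3341/33⌋ + ⌊3341/39⌋ + ⌊3341/143⌋ − ⌊3341/429⌋ = 1870.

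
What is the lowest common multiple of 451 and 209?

gcd first: 451 = 2·209 + 33; 209 = 6·33 + 11; 33 = 3·11 + 0 → gcd = 11
lcm = 451·209/gcd = 94259/11 = 8569

8569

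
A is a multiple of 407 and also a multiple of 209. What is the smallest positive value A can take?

7733

gcd first: 407 = 1·209 + 198; 209 = 1·198 + 11; 198 = 18·11 + 0 → gcd = 11
lcm = 407·209/gcd = 85063/11 = 7733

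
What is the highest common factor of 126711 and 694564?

Euclid: 694564 = 5·126711 + 61009; 126711 = 2·61009 + 4693; 61009 = 13·4693 + 0. Last nonzero remainder: 4693.

4693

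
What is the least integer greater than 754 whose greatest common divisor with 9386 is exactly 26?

780

gcd(t, 9386) = 26 forces 26 | t; write t = 26s. Then gcd(26s, 26·361) = 26·gcd(s, 361), so need gcd(s, 361) = 1.
26s > 754 gives s ≥ 30. The least s ≥ 30 coprime to 361 is 30, so t = 26·30 = 780.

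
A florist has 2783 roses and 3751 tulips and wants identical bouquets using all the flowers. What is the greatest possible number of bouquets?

Euclid: 3751 = 1·2783 + 968; 2783 = 2·968 + 847; 968 = 1·847 + 121; 847 = 7·121 + 0. Last nonzero remainder: 121.

121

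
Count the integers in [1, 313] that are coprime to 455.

Prime factors of 455: 5, 7, 13. Count integers ≤ 313 divisible by none of them.
By inclusion–exclusion: 313 − ⌊313/5⌋ − ⌊313/7⌋ − ⌊313/13⌋ + ⌊313/35⌋ + ⌊313/65⌋ + ⌊313/91⌋ − ⌊313/455⌋ = 198.

198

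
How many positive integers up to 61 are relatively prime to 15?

33

15 = 3·5. Inclusion–exclusion on these primes:
61 − ⌊61/3⌋ − ⌊61/5⌋ + ⌊61/15⌋ = 33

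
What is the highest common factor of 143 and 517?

Euclid: 517 = 3·143 + 88; 143 = 1·88 + 55; 88 = 1·55 + 33; 55 = 1·33 + 22; 33 = 1·22 + 11; 22 = 2·11 + 0. Last nonzero remainder: 11.

11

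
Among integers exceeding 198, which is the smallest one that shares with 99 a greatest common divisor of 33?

231

gcd(k, 99) = 33 forces 33 | k; write k = 33s. Then gcd(33s, 33·3) = 33·gcd(s, 3), so need gcd(s, 3) = 1.
33s > 198 gives s ≥ 7. The least s ≥ 7 coprime to 3 is 7, so k = 33·7 = 231.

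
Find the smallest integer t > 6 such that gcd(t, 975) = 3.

975 = 3·325. Any t with gcd(t, 975) = 3 is a multiple of 3, say 3s, with s coprime to 325.
Need s > 6/3, so s ≥ 3. First s ≥ 3 with gcd(s, 325) = 1 is s = 3. Thus t = 3·3 = 9.

9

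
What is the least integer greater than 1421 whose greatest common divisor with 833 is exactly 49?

gcd(t, 833) = 49 forces 49 | t; write t = 49s. Then gcd(49s, 49·17) = 49·gcd(s, 17), so need gcd(s, 17) = 1.
49s > 1421 gives s ≥ 30. The least s ≥ 30 coprime to 17 is 30, so t = 49·30 = 1470.

1470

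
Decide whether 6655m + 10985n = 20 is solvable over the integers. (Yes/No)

Yes

gcd(6655, 10985): 10985 = 1·6655 + 4330; 6655 = 1·4330 + 2325; 4330 = 1·2325 + 2005; 2325 = 1·2005 + 320; 2005 = 6·320 + 85; 320 = 3·85 + 65; 85 = 1·65 + 20; 65 = 3·20 + 5; 20 = 4·5 + 0 → 5
5 divides 20, so a solution exists.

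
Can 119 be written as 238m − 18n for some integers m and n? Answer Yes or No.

By Bézout, 238m − 18n = 119 has integer solutions iff gcd(238, 18) | 119.
Euclid: 238 = 13·18 + 4; 18 = 4·4 + 2; 4 = 2·2 + 0. gcd = 2; 119 mod 2 = 1. No.

No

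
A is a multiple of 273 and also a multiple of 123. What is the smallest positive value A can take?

273 = 3 · 7 · 13; 123 = 3 · 41
max exponents: 3 · 7 · 13 · 41 = 11193

11193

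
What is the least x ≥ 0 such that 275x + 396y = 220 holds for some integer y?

8

Reduce mod 396: 275x ≡ 220 (mod 396). With g = gcd(275, 396) = 11 dividing 220, divide through: 25x ≡ 20 (mod 36).
Since gcd(25, 36) = 1, x ≡ 20·(25)⁻¹ ≡ 8 (mod 36). Smallest non-negative: 8.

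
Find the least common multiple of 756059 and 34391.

26001625069

gcd first: 756059 = 21·34391 + 33848; 34391 = 1·33848 + 543; 33848 = 62·543 + 182; 543 = 2·182 + 179; 182 = 1·179 + 3; 179 = 59·3 + 2; 3 = 1·2 + 1; 2 = 2·1 + 0 → gcd = 1
lcm = 756059·34391/gcd = 26001625069/1 = 26001625069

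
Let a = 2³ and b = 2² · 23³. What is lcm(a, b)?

max exponent per prime: 2³ · 23³ = 97336

97336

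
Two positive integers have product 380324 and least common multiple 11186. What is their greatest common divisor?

34

From gcd × lcm = ab: gcd = 380324 / 11186 = 34.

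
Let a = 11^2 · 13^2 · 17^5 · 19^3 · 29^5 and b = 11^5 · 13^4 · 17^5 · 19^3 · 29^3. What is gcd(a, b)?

4857037743909236743

min exponent per shared prime: 11^2 · 13^2 · 17^5 · 19^3 · 29^3 = 4857037743909236743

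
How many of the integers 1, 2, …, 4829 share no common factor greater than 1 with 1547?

3596

1547 = 7·13·17. Inclusion–exclusion on these primes:
4829 − ⌊4829/7⌋ − ⌊4829/13⌋ − ⌊4829/17⌋ + ⌊4829/91⌋ + ⌊4829/119⌋ + ⌊4829/221⌋ − ⌊4829/1547⌋ = 3596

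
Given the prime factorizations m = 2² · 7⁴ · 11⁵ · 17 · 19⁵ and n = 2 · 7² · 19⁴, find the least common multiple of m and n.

max exponent per prime: 2² · 7⁴ · 11⁵ · 17 · 19⁵ = 65107722430960132

65107722430960132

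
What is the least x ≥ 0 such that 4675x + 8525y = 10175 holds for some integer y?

Euclid: 8525 = 1·4675 + 3850; 4675 = 1·3850 + 825; 3850 = 4·825 + 550; 825 = 1·550 + 275; 550 = 2·275 + 0 → gcd = 275; 10175 = 275·37.
Back-substitution yields 4675·(11) + 8525·(-6) = 275, so one solution is x = 11·37 = 407, y = -6·37 = -222.
Solutions in x differ by 8525/275 = 31; the one in [0, 31) is 407 mod 31 = 4.

4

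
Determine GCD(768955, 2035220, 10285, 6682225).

605

gcd(768955, 2035220): 2035220 = 2·768955 + 497310; 768955 = 1·497310 + 271645; 497310 = 1·271645 + 225665; 271645 = 1·225665 + 45980; 225665 = 4·45980 + 41745; 45980 = 1·41745 + 4235; 41745 = 9·4235 + 3630; 4235 = 1·3630 + 605; 3630 = 6·605 + 0 → 605
gcd(605, 10285): 10285 = 17·605 + 0 → 605
gcd(605, 6682225): 6682225 = 11045·605 + 0 → 605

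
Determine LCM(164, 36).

164 = 2² · 41; 36 = 2² · 3²
max exponents: 2² · 3² · 41 = 1476

1476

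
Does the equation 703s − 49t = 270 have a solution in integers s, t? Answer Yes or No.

Yes

gcd(703, 49): 703 = 14·49 + 17; 49 = 2·17 + 15; 17 = 1·15 + 2; 15 = 7·2 + 1; 2 = 2·1 + 0 → 1
1 divides 270, so a solution exists.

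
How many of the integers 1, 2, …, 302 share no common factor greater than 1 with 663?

175

663 = 3·13·17. Inclusion–exclusion on these primes:
302 − ⌊302/3⌋ − ⌊302/13⌋ − ⌊302/17⌋ + ⌊302/39⌋ + ⌊302/51⌋ + ⌊302/221⌋ − ⌊302/663⌋ = 175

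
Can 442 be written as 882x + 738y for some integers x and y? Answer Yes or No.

gcd(882, 738): 882 = 1·738 + 144; 738 = 5·144 + 18; 144 = 8·18 + 0 → 18
18 does not divide 442, so a solution does not exist.

No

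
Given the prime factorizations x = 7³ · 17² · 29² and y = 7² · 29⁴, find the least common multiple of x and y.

70110643687

max exponent per prime: 7³ · 17² · 29⁴ = 70110643687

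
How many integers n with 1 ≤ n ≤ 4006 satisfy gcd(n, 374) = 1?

Prime factors of 374: 2, 11, 17. Count integers ≤ 4006 divisible by none of them.
By inclusion–exclusion: 4006 − ⌊4006/2⌋ − ⌊4006/11⌋ − ⌊4006/17⌋ + ⌊4006/22⌋ + ⌊4006/34⌋ + ⌊4006/187⌋ − ⌊4006/374⌋ = 1714.

1714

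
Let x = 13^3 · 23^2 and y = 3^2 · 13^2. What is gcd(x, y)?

169

min exponent per shared prime: 13^2 = 169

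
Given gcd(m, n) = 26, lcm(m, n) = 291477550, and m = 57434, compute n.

131950

m·n = gcd·lcm = 26·291477550 = 7578416300, so n = 7578416300/57434 = 131950.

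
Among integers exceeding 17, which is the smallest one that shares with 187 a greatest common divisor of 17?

34

gcd(x, 187) = 17 forces 17 | x; write x = 17s. Then gcd(17s, 17·11) = 17·gcd(s, 11), so need gcd(s, 11) = 1.
17s > 17 gives s ≥ 2. The least s ≥ 2 coprime to 11 is 2, so x = 17·2 = 34.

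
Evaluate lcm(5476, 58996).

80765524

gcd first: 58996 = 10·5476 + 4236; 5476 = 1·4236 + 1240; 4236 = 3·1240 + 516; 1240 = 2·516 + 208; 516 = 2·208 + 100; 208 = 2·100 + 8; 100 = 12·8 + 4; 8 = 2·4 + 0 → gcd = 4
lcm = 5476·58996/gcd = 323062096/4 = 80765524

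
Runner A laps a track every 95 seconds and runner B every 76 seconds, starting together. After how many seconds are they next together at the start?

gcd first: 95 = 1·76 + 19; 76 = 4·19 + 0 → gcd = 19
lcm = 95·76/gcd = 7220/19 = 380

380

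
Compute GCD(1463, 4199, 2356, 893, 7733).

1463 = 7 · 11 · 19; 4199 = 13 · 17 · 19; 2356 = 2² · 19 · 31; 893 = 19 · 47; 7733 = 11 · 19 · 37
gcd takes min exponent of each prime: 19 = 19

19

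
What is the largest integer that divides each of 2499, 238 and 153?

2499 = 3 · 7² · 17; 238 = 2 · 7 · 17; 153 = 3² · 17
gcd takes min exponent of each prime: 17 = 17

17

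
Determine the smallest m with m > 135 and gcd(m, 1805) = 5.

Multiples of 5 above 135: 5·28, 5·29, … . Need the cofactor coprime to 1805/5 = 361.
Checking s = 28, 29, … the first with gcd(s, 361) = 1 is s = 28, giving 140.

140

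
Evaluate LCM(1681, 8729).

14673449

1681 = 41²; 8729 = 7 · 29 · 43
max exponents: 7 · 29 · 41² · 43 = 14673449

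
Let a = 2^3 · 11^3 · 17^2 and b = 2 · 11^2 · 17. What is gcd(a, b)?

min exponent per shared prime: 2 · 11^2 · 17 = 4114

4114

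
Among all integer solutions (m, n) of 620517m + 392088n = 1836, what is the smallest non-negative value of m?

4516

gcd(620517, 392088) = 51 (Euclid: 620517 = 1·392088 + 228429; 392088 = 1·228429 + 163659; 228429 = 1·163659 + 64770; 163659 = 2·64770 + 34119; 64770 = 1·34119 + 30651; 34119 = 1·30651 + 3468; 30651 = 8·3468 + 2907; 3468 = 1·2907 + 561; 2907 = 5·561 + 102; 561 = 5·102 + 51; 102 = 2·51 + 0), and 51 | 1836.
Extended Euclid: 620517·(-3505) + 392088·(5547) = 51. Scale by 36: m₀ = -126180.
General solution m = m₀ + 7688t; reducing mod 7688 gives m = 4516 (and n = -7147).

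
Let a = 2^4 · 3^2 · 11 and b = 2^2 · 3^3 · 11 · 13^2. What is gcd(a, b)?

396

min exponent per shared prime: 2^2 · 3^2 · 11 = 396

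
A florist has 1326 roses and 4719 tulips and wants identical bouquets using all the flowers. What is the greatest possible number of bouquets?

1326 = 2 · 3 · 13 · 17
4719 = 3 · 11² · 13
Common: 3 · 13 = 39

39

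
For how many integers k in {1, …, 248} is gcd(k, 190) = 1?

Prime factors of 190: 2, 5, 19. Count integers ≤ 248 divisible by none of them.
By inclusion–exclusion: 248 − ⌊248/2⌋ − ⌊248/5⌋ − ⌊248/19⌋ + ⌊248/10⌋ + ⌊248/38⌋ + ⌊248/95⌋ − ⌊248/190⌋ = 93.

93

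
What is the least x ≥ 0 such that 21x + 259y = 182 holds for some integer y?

Euclid: 259 = 12·21 + 7; 21 = 3·7 + 0 → gcd = 7; 182 = 7·26.
Back-substitution yields 21·(-12) + 259·(1) = 7, so one solution is x = -12·26 = -312, y = 1·26 = 26.
Solutions in x differ by 259/7 = 37; the one in [0, 37) is -312 mod 37 = 21.

21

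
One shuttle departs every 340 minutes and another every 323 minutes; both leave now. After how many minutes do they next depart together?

gcd first: 340 = 1·323 + 17; 323 = 19·17 + 0 → gcd = 17
lcm = 340·323/gcd = 109820/17 = 6460

6460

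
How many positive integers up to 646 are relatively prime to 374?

277

Prime factors of 374: 2, 11, 17. Count integers ≤ 646 divisible by none of them.
By inclusion–exclusion: 646 − ⌊646/2⌋ − ⌊646/11⌋ − ⌊646/17⌋ + ⌊646/22⌋ + ⌊646/34⌋ + ⌊646/187⌋ − ⌊646/374⌋ = 277.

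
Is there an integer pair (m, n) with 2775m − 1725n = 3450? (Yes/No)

By Bézout, 2775m − 1725n = 3450 has integer solutions iff gcd(2775, 1725) | 3450.
Euclid: 2775 = 1·1725 + 1050; 1725 = 1·1050 + 675; 1050 = 1·675 + 375; 675 = 1·375 + 300; 375 = 1·300 + 75; 300 = 4·75 + 0. gcd = 75; 3450 mod 75 = 0. Yes.

Yes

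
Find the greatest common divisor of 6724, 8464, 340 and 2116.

4

gcd(6724, 8464): 8464 = 1·6724 + 1740; 6724 = 3·1740 + 1504; 1740 = 1·1504 + 236; 1504 = 6·236 + 88; 236 = 2·88 + 60; 88 = 1·60 + 28; 60 = 2·28 + 4; 28 = 7·4 + 0 → 4
gcd(4, 340): 340 = 85·4 + 0 → 4
gcd(4, 2116): 2116 = 529·4 + 0 → 4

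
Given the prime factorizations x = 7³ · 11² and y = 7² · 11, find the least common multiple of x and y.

max exponent per prime: 7³ · 11² = 41503

41503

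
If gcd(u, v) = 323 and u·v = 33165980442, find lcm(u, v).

102681054

Since gcd(u,v)·lcm(u,v) = uv, lcm = 33165980442/323 = 102681054.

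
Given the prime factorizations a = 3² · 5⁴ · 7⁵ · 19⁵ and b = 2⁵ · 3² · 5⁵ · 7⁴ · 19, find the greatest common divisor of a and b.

256606875

min exponent per shared prime: 3² · 5⁴ · 7⁴ · 19 = 256606875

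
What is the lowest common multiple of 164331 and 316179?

164331 = 3² · 19 · 31²; 316179 = 3² · 19 · 43²
max exponents: 3² · 19 · 31² · 43² = 303848019

303848019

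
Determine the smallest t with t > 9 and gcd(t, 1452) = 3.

15

1452 = 3·484. Any t with gcd(t, 1452) = 3 is a multiple of 3, say 3s, with s coprime to 484.
Need s > 9/3, so s ≥ 4. First s ≥ 4 with gcd(s, 484) = 1 is s = 5. Thus t = 3·5 = 15.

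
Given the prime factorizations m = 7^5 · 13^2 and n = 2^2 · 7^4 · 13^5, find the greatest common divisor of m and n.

405769

min exponent per shared prime: 7^4 · 13^2 = 405769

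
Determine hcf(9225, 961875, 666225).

225

gcd(9225, 961875): 961875 = 104·9225 + 2475; 9225 = 3·2475 + 1800; 2475 = 1·1800 + 675; 1800 = 2·675 + 450; 675 = 1·450 + 225; 450 = 2·225 + 0 → 225
gcd(225, 666225): 666225 = 2961·225 + 0 → 225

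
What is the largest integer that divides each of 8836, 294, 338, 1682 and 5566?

gcd(8836, 294): 8836 = 30·294 + 16; 294 = 18·16 + 6; 16 = 2·6 + 4; 6 = 1·4 + 2; 4 = 2·2 + 0 → 2
gcd(2, 338): 338 = 169·2 + 0 → 2
gcd(2, 1682): 1682 = 841·2 + 0 → 2
gcd(2, 5566): 5566 = 2783·2 + 0 → 2

2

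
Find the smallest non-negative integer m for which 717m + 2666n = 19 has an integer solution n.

Euclid: 2666 = 3·717 + 515; 717 = 1·515 + 202; 515 = 2·202 + 111; 202 = 1·111 + 91; 111 = 1·91 + 20; 91 = 4·20 + 11; 20 = 1·11 + 9; 11 = 1·9 + 2; 9 = 4·2 + 1; 2 = 2·1 + 0 → gcd = 1; 19 = 1·19.
Back-substitution yields 717·(-1201) + 2666·(323) = 1, so one solution is m = -1201·19 = -22819, n = 323·19 = 6137.
Solutions in m differ by 2666/1 = 2666; the one in [0, 2666) is -22819 mod 2666 = 1175.

1175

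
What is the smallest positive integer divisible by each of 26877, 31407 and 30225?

91446976725

26877 = 3 · 17² · 31; 31407 = 3 · 19² · 29; 30225 = 3 · 5² · 13 · 31
lcm takes max exponent of each prime: 3 · 5² · 13 · 17² · 19² · 29 · 31 = 91446976725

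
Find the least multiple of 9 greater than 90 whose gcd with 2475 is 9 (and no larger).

gcd(x, 2475) = 9 forces 9 | x; write x = 9s. Then gcd(9s, 9·275) = 9·gcd(s, 275), so need gcd(s, 275) = 1.
9s > 90 gives s ≥ 11. The least s ≥ 11 coprime to 275 is 12, so x = 9·12 = 108.

108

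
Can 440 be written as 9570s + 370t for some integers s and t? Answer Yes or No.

Yes

gcd(9570, 370): 9570 = 25·370 + 320; 370 = 1·320 + 50; 320 = 6·50 + 20; 50 = 2·20 + 10; 20 = 2·10 + 0 → 10
10 divides 440, so a solution exists.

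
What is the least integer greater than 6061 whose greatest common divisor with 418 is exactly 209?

Multiples of 209 above 6061: 209·30, 209·31, … . Need the cofactor coprime to 418/209 = 2.
Checking s = 30, 31, … the first with gcd(s, 2) = 1 is s = 31, giving 6479.

6479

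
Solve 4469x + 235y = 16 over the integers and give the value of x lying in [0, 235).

gcd(4469, 235) = 1 (Euclid: 4469 = 19·235 + 4; 235 = 58·4 + 3; 4 = 1·3 + 1; 3 = 3·1 + 0), and 1 | 16.
Extended Euclid: 4469·(59) + 235·(-1122) = 1. Scale by 16: x₀ = 944.
General solution x = x₀ + 235t; reducing mod 235 gives x = 4 (and y = -76).

4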